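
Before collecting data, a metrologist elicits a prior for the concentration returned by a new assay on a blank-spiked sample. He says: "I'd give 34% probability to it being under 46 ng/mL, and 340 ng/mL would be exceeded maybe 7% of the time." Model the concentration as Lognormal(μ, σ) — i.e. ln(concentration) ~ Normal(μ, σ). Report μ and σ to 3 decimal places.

If T ~ Lognormal(μ,σ) then ln T ~ Normal(μ,σ), so the p-quantile of ln T is μ + z_p·σ.
ln(46) = 3.829 and ln(340) = 5.829; z_{0.34} = -0.4125, z_{0.93} = 1.476.
σ = (5.829 − 3.829)/(1.476 − (-0.4125)) = 1.059.
μ = 3.829 − (-0.4125)·1.059 = 4.266.

μ ≈ 4.266, σ ≈ 1.059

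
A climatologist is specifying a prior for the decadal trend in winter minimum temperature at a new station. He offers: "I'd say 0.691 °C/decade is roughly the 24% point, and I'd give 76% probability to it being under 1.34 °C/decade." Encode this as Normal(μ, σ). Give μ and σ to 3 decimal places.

μ = 1.016, σ = 0.459

The p-quantile of Normal(μ,σ) is μ + z_p·σ, with z_{0.24} = -0.7063 and z_{0.76} = 0.7063.
Eliminate σ: μ = (z₂·x₁ − z₁·x₂)/(z₂ − z₁) = (0.7063·0.691 − (-0.7063)·1.34)/1.413 = 1.016.
Then σ = (x₂ − x₁)/(z₂ − z₁) = (1.34 − 0.691)/1.413 = 0.459.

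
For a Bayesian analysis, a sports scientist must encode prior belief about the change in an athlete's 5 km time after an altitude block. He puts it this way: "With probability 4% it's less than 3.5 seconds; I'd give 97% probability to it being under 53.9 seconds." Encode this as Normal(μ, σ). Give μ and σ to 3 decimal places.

μ = 27.797, σ = 13.879

For Normal(μ,σ), the p-quantile is μ + z_p·σ. Here z_{0.04} = -1.751, z_{0.97} = 1.881.
So 3.5 = μ − 1.751σ and 53.9 = μ + 1.881σ.
Subtracting: σ = (53.9 − 3.5)/(1.881 − (-1.751)) = 13.879.
Then μ = 3.5 − (-1.751)·13.879 = 27.797.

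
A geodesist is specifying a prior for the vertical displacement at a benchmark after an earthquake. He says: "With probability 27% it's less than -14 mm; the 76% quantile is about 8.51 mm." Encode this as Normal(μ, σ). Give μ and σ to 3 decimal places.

The p-quantile of Normal(μ,σ) is μ + z_p·σ, with z_{0.27} = -0.6128 and z_{0.76} = 0.7063.
Eliminate σ: μ = (z₂·x₁ − z₁·x₂)/(z₂ − z₁) = (0.7063·-14 − (-0.6128)·8.51)/1.319 = -3.543.
Then σ = (x₂ − x₁)/(z₂ − z₁) = (8.51 − -14)/1.319 = 17.064.

μ = -3.543, σ = 17.064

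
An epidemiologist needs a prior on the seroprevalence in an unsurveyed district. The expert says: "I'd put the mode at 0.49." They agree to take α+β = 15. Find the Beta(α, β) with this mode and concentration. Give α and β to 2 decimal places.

For α,β > 1 the Beta mode is (α−1)/(α+β−2). With α+β = 15, the mode is (α−1)/13.
Set (α−1)/13 = 0.49 → α = 1 + 0.49·13 = 7.37.
β = 15 − α = 7.63.

α = 7.37, β = 7.63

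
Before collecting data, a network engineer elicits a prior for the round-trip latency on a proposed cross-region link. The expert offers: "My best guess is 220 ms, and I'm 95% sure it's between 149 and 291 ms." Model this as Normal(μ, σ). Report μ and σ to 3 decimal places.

A symmetric 95% interval runs μ ± z·σ with z = 1.96.
Half-width = 71, so σ = 71/1.96 = 36.225.
μ is the stated best guess, 220.000.

μ = 220.000, σ = 36.225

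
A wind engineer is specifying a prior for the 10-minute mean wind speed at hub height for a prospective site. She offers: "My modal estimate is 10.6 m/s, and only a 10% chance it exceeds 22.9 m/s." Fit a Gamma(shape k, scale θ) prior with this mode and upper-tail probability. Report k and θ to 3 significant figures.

k ≈ 4.24, θ ≈ 3.27

Gamma(k,θ) with k>1 has mode (k−1)θ, so θ = 10.6/(k−1).
Need P(X < 22.9) = 0.9 with θ tied to k this way. Start at k = 2, θ = 10.6: P(X<22.9) ≈ 0.636.
Too low — raise k to concentrate. Iterating converges to k ≈ 4.24.
Then θ = 10.6/(4.24−1) ≈ 3.27.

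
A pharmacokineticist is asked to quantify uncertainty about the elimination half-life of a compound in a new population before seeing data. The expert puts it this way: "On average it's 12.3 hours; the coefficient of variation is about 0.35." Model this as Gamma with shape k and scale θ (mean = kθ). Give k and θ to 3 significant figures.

k ≈ 8.16, θ ≈ 1.51

For Gamma(k, scale θ): mean = kθ, variance = kθ², so CV = 1/√k.
CV = 0.35, hence k = 1/CV² = 8.16.
Then θ = mean/k = 12.3/8.16 = 1.51.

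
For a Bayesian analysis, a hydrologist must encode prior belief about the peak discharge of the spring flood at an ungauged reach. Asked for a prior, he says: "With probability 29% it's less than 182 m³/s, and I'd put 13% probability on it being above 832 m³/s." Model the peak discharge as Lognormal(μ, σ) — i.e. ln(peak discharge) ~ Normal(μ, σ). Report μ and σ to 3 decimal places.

μ ≈ 5.705, σ ≈ 0.905

If T ~ Lognormal(μ,σ) then ln T ~ Normal(μ,σ), so the p-quantile of ln T is μ + z_p·σ.
ln(182) = 5.204 and ln(832) = 6.724; z_{0.29} = -0.5534, z_{0.87} = 1.126.
σ = (6.724 − 5.204)/(1.126 − (-0.5534)) = 0.905.
μ = 5.204 − (-0.5534)·0.905 = 5.705.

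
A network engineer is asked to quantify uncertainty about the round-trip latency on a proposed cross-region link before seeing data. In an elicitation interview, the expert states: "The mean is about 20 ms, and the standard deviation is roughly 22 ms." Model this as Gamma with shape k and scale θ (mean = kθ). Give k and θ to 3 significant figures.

k ≈ 0.826, θ ≈ 24.2

For Gamma(k, scale θ): mean = kθ, variance = kθ², so CV = 1/√k.
CV = SD/mean = 22/20 = 1.1, hence k = 1/CV² = 0.826.
Then θ = mean/k = 20/0.826 = 24.2.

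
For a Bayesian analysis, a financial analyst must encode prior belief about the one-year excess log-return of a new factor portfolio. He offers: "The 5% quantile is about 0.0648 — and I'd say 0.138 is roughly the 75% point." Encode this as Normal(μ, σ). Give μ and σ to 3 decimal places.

For Normal(μ,σ), the p-quantile is μ + z_p·σ. Here z_{0.05} = -1.645, z_{0.75} = 0.6745.
So 0.0648 = μ − 1.645σ and 0.138 = μ + 0.6745σ.
Subtracting: σ = (0.138 − 0.0648)/(0.6745 − (-1.645)) = 0.032.
Then μ = 0.0648 − (-1.645)·0.032 = 0.117.

μ = 0.117, σ = 0.032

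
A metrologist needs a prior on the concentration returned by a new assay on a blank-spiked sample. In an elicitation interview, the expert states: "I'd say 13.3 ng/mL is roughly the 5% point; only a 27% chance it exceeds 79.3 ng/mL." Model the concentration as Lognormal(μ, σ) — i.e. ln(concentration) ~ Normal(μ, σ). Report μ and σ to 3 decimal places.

μ ≈ 3.889, σ ≈ 0.791

If T ~ Lognormal(μ,σ) then ln T ~ Normal(μ,σ), so the p-quantile of ln T is μ + z_p·σ.
ln(13.3) = 2.588 and ln(79.3) = 4.373; z_{0.05} = -1.645, z_{0.73} = 0.6128.
σ = (4.373 − 2.588)/(0.6128 − (-1.645)) = 0.791.
μ = 2.588 − (-1.645)·0.791 = 3.889.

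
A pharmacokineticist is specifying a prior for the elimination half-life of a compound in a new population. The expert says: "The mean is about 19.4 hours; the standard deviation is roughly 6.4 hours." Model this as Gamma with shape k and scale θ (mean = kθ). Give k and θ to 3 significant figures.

For Gamma(k, scale θ): mean = kθ, variance = kθ², so CV = 1/√k.
CV = SD/mean = 6.4/19.4 = 0.3299, hence k = 1/CV² = 9.19.
Then θ = mean/k = 19.4/9.19 = 2.11.

k ≈ 9.19, θ ≈ 2.11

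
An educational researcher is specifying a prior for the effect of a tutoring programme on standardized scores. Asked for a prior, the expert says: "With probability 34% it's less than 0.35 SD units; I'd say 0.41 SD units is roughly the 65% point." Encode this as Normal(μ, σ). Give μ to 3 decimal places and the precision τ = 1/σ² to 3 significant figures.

The p-quantile of Normal(μ,σ) is μ + z_p·σ, with z_{0.34} = -0.4125 and z_{0.65} = 0.3853.
Eliminate σ: μ = (z₂·x₁ − z₁·x₂)/(z₂ − z₁) = (0.3853·0.35 − (-0.4125)·0.41)/0.7978 = 0.381.
Then σ = (x₂ − x₁)/(z₂ − z₁) = (0.41 − 0.35)/0.7978 = 0.075.
Precision τ = 1/σ² = 1/0.07521² = 177.

μ = 0.381, τ = 177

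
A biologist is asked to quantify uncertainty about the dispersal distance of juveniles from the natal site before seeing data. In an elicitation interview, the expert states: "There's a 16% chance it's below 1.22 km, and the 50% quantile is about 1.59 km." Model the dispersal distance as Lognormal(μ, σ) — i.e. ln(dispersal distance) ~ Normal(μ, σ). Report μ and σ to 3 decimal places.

μ ≈ 0.464, σ ≈ 0.266

If T ~ Lognormal(μ,σ) then ln T ~ Normal(μ,σ), so the p-quantile of ln T is μ + z_p·σ.
ln(1.22) = 0.1989 and ln(1.59) = 0.4637; z_{0.16} = -0.9945, z_{0.5} = 0.
σ = (0.4637 − 0.1989)/(0 − (-0.9945)) = 0.266.
μ = 0.1989 − (-0.9945)·0.266 = 0.464.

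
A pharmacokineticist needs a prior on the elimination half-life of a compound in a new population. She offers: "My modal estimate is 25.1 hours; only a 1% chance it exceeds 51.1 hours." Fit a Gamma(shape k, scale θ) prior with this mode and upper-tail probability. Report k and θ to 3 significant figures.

Gamma(k,θ) with k>1 has mode (k−1)θ, so θ = 25.1/(k−1).
Need P(X < 51.1) = 0.99 with θ tied to k this way. Start at k = 2, θ = 25.1: P(X<51.1) ≈ 0.604.
Too low — raise k to concentrate. Iterating converges to k ≈ 10.7.
Then θ = 25.1/(10.7−1) ≈ 2.59.

k ≈ 10.7, θ ≈ 2.59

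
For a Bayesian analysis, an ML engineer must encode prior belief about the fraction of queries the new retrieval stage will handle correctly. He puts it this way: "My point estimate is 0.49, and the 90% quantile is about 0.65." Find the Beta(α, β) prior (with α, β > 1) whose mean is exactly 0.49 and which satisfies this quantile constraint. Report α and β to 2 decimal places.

With mean 0.49 fixed, write α = 0.49s, β = 0.51s where s = α+β.
Need P(θ < 0.65) = 0.9 under Beta(0.49s, 0.51s). Normal approximation: (q−m)/√(m(1−m)/s) ≈ z_{0.9} = 1.28, so s ≈ 0.49·0.51·(1.28)²/(0.65−0.49)² = 16.0.
At s = 16.0: P(θ<0.65) ≈ 0.902. Adjusting to match 0.9 gives s ≈ 15.74.
So α = 0.49·15.74 ≈ 7.71, β = 0.51·15.74 ≈ 8.03.

α ≈ 7.71, β ≈ 8.03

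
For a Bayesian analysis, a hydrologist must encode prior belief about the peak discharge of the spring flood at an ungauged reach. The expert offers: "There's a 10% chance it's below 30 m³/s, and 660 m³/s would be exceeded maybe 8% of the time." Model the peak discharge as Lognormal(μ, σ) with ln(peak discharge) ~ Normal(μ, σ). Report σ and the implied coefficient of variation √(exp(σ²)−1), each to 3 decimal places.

If T ~ Lognormal(μ,σ) then ln T ~ Normal(μ,σ), so the p-quantile of ln T is μ + z_p·σ.
ln(30) = 3.401 and ln(660) = 6.492; z_{0.1} = -1.282, z_{0.92} = 1.405.
σ = (6.492 − 3.401)/(1.405 − (-1.282)) = 1.151.
μ = 3.401 − (-1.282)·1.151 = 4.876.
CV = √(exp(σ²)−1) = √(exp(1.3237)−1) = 1.661.

σ ≈ 1.151, CV ≈ 1.661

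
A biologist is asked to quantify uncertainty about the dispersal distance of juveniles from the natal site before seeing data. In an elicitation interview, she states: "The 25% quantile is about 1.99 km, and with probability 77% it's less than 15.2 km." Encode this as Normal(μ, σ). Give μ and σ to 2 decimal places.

μ = 8.29, σ = 9.35

For Normal(μ,σ), the p-quantile is μ + z_p·σ. Here z_{0.25} = -0.6745, z_{0.77} = 0.7388.
So 1.99 = μ − 0.6745σ and 15.2 = μ + 0.7388σ.
Subtracting: σ = (15.2 − 1.99)/(0.7388 − (-0.6745)) = 9.35.
Then μ = 1.99 − (-0.6745)·9.35 = 8.29.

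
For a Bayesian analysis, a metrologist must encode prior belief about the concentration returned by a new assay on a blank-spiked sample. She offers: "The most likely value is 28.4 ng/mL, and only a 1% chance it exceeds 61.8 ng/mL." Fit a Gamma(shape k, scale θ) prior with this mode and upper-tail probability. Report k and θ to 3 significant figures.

k ≈ 8.99, θ ≈ 3.55

Gamma(k,θ) with k>1 has mode (k−1)θ, so θ = 28.4/(k−1).
Need P(X < 61.8) = 0.99 with θ tied to k this way. Start at k = 2, θ = 28.4: P(X<61.8) ≈ 0.640.
Too low — raise k to concentrate. Iterating converges to k ≈ 8.99.
Then θ = 28.4/(8.99−1) ≈ 3.55.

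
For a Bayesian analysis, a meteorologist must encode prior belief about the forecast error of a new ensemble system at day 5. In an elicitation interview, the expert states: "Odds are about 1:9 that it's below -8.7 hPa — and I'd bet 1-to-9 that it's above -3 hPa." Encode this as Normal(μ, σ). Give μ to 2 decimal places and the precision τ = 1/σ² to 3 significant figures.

The p-quantile of Normal(μ,σ) is μ + z_p·σ, with z_{0.1} = -1.282 and z_{0.9} = 1.282.
Eliminate σ: μ = (z₂·x₁ − z₁·x₂)/(z₂ − z₁) = (1.282·-8.7 − (-1.282)·-3)/2.563 = -5.85.
Then σ = (x₂ − x₁)/(z₂ − z₁) = (-3 − -8.7)/2.563 = 2.22.
Precision τ = 1/σ² = 1/2.224² = 0.202.

μ = -5.85, τ = 0.202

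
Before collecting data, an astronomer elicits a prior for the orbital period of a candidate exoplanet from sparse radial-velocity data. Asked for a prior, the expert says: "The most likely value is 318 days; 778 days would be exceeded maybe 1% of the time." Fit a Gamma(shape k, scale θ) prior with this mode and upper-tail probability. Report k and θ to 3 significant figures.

k ≈ 6.89, θ ≈ 54

Gamma(k,θ) with k>1 has mode (k−1)θ, so θ = 318/(k−1).
Need P(X < 778) = 0.99 with θ tied to k this way. Start at k = 2, θ = 318: P(X<778) ≈ 0.702.
Too low — raise k to concentrate. Iterating converges to k ≈ 6.89.
Then θ = 318/(6.89−1) ≈ 54.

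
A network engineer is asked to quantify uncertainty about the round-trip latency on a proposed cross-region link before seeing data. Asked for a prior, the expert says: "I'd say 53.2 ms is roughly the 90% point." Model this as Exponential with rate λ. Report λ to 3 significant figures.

P(T < 53.2) = 1 − e^(−λ·53.2) = 0.9, so λ = −ln(1−0.9)/53.2 = −ln(0.1)/53.2 = 0.0433.

λ ≈ 0.0433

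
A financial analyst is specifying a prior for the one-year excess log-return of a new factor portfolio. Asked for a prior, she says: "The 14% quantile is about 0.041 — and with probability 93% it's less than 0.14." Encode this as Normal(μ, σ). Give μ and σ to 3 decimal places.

For Normal(μ,σ), the p-quantile is μ + z_p·σ. Here z_{0.14} = -1.08, z_{0.93} = 1.476.
So 0.041 = μ − 1.08σ and 0.14 = μ + 1.476σ.
Subtracting: σ = (0.14 − 0.041)/(1.476 − (-1.08)) = 0.039.
Then μ = 0.041 − (-1.08)·0.039 = 0.083.

μ = 0.083, σ = 0.039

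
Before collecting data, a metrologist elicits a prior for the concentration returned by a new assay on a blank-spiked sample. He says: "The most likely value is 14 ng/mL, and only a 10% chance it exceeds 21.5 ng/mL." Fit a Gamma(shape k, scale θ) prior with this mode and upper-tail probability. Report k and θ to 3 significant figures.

k ≈ 11.1, θ ≈ 1.38

Gamma(k,θ) with k>1 has mode (k−1)θ, so θ = 14/(k−1).
Need P(X < 21.5) = 0.9 with θ tied to k this way. Start at k = 2, θ = 14: P(X<21.5) ≈ 0.454.
Too low — raise k to concentrate. Iterating converges to k ≈ 11.1.
Then θ = 14/(11.1−1) ≈ 1.38.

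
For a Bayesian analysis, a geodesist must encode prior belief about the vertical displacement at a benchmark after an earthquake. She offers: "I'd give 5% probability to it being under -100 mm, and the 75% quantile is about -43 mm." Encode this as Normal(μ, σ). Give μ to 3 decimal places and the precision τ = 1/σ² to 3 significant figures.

μ = -59.576, τ = 0.00166

The p-quantile of Normal(μ,σ) is μ + z_p·σ, with z_{0.05} = -1.645 and z_{0.75} = 0.6745.
Eliminate σ: μ = (z₂·x₁ − z₁·x₂)/(z₂ − z₁) = (0.6745·-100 − (-1.645)·-43)/2.319 = -59.576.
Then σ = (x₂ − x₁)/(z₂ − z₁) = (-43 − -100)/2.319 = 24.576.
Precision τ = 1/σ² = 1/24.58² = 0.00166.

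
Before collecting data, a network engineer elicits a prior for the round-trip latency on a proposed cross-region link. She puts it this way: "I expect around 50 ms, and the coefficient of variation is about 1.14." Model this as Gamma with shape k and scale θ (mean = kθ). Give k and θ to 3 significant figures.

k ≈ 0.769, θ ≈ 65

For Gamma(k, scale θ): mean = kθ, variance = kθ², so CV = 1/√k.
CV = 1.14, hence k = 1/CV² = 0.769.
Then θ = mean/k = 50/0.769 = 65.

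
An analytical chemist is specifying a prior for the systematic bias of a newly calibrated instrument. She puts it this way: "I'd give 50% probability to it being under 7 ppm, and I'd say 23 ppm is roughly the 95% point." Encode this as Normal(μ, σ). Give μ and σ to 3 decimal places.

For Normal(μ,σ), the p-quantile is μ + z_p·σ. Here z_{0.5} = 0, z_{0.95} = 1.645.
So 7 = μ + 0σ and 23 = μ + 1.645σ.
Subtracting: σ = (23 − 7)/(1.645 − (0)) = 9.727.
Then μ = 7 − (0)·9.727 = 7.000.

μ = 7.000, σ = 9.727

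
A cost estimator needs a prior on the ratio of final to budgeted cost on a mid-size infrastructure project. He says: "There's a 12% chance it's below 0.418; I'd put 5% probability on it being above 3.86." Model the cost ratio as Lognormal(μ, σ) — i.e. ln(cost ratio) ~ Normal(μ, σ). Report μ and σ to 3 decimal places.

μ ≈ 0.054, σ ≈ 0.788

If T ~ Lognormal(μ,σ) then ln T ~ Normal(μ,σ), so the p-quantile of ln T is μ + z_p·σ.
ln(0.418) = -0.8723 and ln(3.86) = 1.351; z_{0.12} = -1.175, z_{0.95} = 1.645.
σ = (1.351 − -0.8723)/(1.645 − (-1.175)) = 0.788.
μ = -0.8723 − (-1.175)·0.788 = 0.054.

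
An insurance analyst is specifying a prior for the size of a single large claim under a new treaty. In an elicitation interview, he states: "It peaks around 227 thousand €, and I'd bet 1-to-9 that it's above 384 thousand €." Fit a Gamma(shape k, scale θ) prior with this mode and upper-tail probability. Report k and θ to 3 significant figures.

k ≈ 7.85, θ ≈ 33.2

Gamma(k,θ) with k>1 has mode (k−1)θ, so θ = 227/(k−1).
Need P(X < 384) = 0.9 with θ tied to k this way. Start at k = 2, θ = 227: P(X<384) ≈ 0.504.
Too low — raise k to concentrate. Iterating converges to k ≈ 7.85.
Then θ = 227/(7.85−1) ≈ 33.2.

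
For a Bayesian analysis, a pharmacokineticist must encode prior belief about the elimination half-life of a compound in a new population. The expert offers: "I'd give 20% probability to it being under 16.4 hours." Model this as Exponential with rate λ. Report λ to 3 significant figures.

P(T < 16.4) = 1 − e^(−λ·16.4) = 0.2, so λ = −ln(1−0.2)/16.4 = −ln(0.8)/16.4 = 0.0136.

λ ≈ 0.0136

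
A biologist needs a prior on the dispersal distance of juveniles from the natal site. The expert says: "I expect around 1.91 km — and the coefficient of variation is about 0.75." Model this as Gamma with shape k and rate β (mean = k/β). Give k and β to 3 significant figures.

k ≈ 1.78, β ≈ 0.931

For Gamma(k, rate β): mean = k/β, variance = k/β², so CV = 1/√k.
CV = 0.75, hence k = 1/CV² = 1.78.
Then β = k/mean = 1.78/1.91 = 0.931.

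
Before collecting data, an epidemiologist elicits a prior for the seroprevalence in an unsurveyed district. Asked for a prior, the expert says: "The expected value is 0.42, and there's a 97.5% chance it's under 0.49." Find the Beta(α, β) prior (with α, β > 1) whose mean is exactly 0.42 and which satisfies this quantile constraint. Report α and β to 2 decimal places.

With mean 0.42 fixed, write α = 0.42s, β = 0.58s where s = α+β.
Need P(θ < 0.49) = 0.975 under Beta(0.42s, 0.58s). Normal approximation: (q−m)/√(m(1−m)/s) ≈ z_{0.975} = 1.96, so s ≈ 0.42·0.58·(1.96)²/(0.49−0.42)² = 191.0.
At s = 191.0: P(θ<0.49) ≈ 0.974. Adjusting to match 0.975 gives s ≈ 193.87.
So α = 0.42·193.87 ≈ 81.42, β = 0.58·193.87 ≈ 112.44.

α ≈ 81.42, β ≈ 112.44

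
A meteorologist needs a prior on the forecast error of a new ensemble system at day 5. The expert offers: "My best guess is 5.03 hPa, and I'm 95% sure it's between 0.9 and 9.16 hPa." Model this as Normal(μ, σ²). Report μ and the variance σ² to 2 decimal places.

μ = 5.03, σ² = 4.44

A symmetric 95% interval runs μ ± z·σ with z = 1.96.
Half-width = 4.13, so σ = 4.13/1.96 = 2.107 and σ² = 4.44.
μ is the stated best guess, 5.03.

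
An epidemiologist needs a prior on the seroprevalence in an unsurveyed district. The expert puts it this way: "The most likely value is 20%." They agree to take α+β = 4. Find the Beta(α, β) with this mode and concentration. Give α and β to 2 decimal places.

For α,β > 1 the Beta mode is (α−1)/(α+β−2). With α+β = 4, the mode is (α−1)/2.
Set (α−1)/2 = 0.2 → α = 1 + 0.2·2 = 1.40.
β = 4 − α = 2.60.

α = 1.40, β = 2.60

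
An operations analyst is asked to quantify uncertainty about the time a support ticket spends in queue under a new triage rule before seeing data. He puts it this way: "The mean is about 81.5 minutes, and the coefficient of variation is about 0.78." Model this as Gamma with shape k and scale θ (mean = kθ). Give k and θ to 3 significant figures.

k ≈ 1.64, θ ≈ 49.6

For Gamma(k, scale θ): mean = kθ, variance = kθ², so CV = 1/√k.
CV = 0.78, hence k = 1/CV² = 1.64.
Then θ = mean/k = 81.5/1.64 = 49.6.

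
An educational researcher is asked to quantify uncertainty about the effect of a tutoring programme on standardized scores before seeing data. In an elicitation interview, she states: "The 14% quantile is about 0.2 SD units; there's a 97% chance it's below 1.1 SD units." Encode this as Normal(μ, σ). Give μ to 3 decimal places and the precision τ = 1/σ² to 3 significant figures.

For Normal(μ,σ), the p-quantile is μ + z_p·σ. Here z_{0.14} = -1.08, z_{0.97} = 1.881.
So 0.2 = μ − 1.08σ and 1.1 = μ + 1.881σ.
Subtracting: σ = (1.1 − 0.2)/(1.881 − (-1.08)) = 0.304.
Then μ = 0.2 − (-1.08)·0.304 = 0.528.
Precision τ = 1/σ² = 1/0.3039² = 10.8.

μ = 0.528, τ = 10.8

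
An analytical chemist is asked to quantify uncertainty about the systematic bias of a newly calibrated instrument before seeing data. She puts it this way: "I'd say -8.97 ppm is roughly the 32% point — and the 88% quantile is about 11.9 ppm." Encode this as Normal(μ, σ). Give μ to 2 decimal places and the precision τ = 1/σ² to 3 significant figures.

The p-quantile of Normal(μ,σ) is μ + z_p·σ, with z_{0.32} = -0.4677 and z_{0.88} = 1.175.
Eliminate σ: μ = (z₂·x₁ − z₁·x₂)/(z₂ − z₁) = (1.175·-8.97 − (-0.4677)·11.9)/1.643 = -3.03.
Then σ = (x₂ − x₁)/(z₂ − z₁) = (11.9 − -8.97)/1.643 = 12.70.
Precision τ = 1/σ² = 1/12.7² = 0.0062.

μ = -3.03, τ = 0.0062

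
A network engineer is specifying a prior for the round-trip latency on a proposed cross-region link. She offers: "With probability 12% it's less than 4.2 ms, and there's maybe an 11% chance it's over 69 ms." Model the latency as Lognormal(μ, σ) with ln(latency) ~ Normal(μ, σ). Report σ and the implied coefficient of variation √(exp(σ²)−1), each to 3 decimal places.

If T ~ Lognormal(μ,σ) then ln T ~ Normal(μ,σ), so the p-quantile of ln T is μ + z_p·σ.
ln(4.2) = 1.435 and ln(69) = 4.234; z_{0.12} = -1.175, z_{0.89} = 1.227.
σ = (4.234 − 1.435)/(1.227 − (-1.175)) = 1.166.
μ = 1.435 − (-1.175)·1.166 = 2.805.
CV = √(exp(σ²)−1) = √(exp(1.3584)−1) = 1.700.

σ ≈ 1.166, CV ≈ 1.700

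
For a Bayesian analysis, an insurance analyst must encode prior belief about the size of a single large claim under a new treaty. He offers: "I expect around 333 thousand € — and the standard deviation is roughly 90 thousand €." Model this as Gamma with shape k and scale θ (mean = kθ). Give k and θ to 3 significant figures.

k ≈ 13.7, θ ≈ 24.3

For Gamma(k, scale θ): mean = kθ, variance = kθ², so CV = 1/√k.
CV = SD/mean = 90/333 = 0.2703, hence k = 1/CV² = 13.7.
Then θ = mean/k = 333/13.7 = 24.3.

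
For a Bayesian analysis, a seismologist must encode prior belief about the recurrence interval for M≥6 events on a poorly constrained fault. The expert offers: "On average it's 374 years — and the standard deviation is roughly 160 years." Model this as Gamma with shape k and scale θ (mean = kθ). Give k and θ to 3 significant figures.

For Gamma(k, scale θ): mean = kθ, variance = kθ², so CV = 1/√k.
CV = SD/mean = 160/374 = 0.4278, hence k = 1/CV² = 5.46.
Then θ = mean/k = 374/5.46 = 68.4.

k ≈ 5.46, θ ≈ 68.4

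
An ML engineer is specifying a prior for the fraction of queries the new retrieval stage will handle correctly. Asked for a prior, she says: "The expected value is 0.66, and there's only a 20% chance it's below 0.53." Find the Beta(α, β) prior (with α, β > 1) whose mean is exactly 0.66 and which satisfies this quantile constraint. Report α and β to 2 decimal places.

α ≈ 5.91, β ≈ 3.04

With mean 0.66 fixed, write α = 0.66s, β = 0.34s where s = α+β.
Need P(θ < 0.53) = 0.2 under Beta(0.66s, 0.34s). Normal approximation: (q−m)/√(m(1−m)/s) ≈ z_{0.2} = -0.842, so s ≈ 0.66·0.34·(-0.842)²/(0.53−0.66)² = 9.4.
At s = 9.4: P(θ<0.53) ≈ 0.195. Adjusting to match 0.2 gives s ≈ 8.95.
So α = 0.66·8.95 ≈ 5.91, β = 0.34·8.95 ≈ 3.04.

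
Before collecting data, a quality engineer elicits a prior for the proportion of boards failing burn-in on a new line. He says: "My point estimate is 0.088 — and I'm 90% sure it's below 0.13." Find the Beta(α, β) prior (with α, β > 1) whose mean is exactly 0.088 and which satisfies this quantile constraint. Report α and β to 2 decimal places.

α ≈ 7.08, β ≈ 73.33

With mean 0.088 fixed, write α = 0.088s, β = 0.912s where s = α+β.
Need P(θ < 0.13) = 0.9 under Beta(0.088s, 0.912s). Normal approximation: (q−m)/√(m(1−m)/s) ≈ z_{0.9} = 1.28, so s ≈ 0.088·0.912·(1.28)²/(0.13−0.088)² = 74.7.
At s = 74.7: P(θ<0.13) ≈ 0.893. Adjusting to match 0.9 gives s ≈ 80.40.
So α = 0.088·80.40 ≈ 7.08, β = 0.912·80.40 ≈ 73.33.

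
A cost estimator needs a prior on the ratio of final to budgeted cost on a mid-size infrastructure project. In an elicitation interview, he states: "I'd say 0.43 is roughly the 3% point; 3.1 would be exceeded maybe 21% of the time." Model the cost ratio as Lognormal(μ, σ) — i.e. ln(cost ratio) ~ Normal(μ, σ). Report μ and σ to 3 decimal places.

μ ≈ 0.539, σ ≈ 0.735

If T ~ Lognormal(μ,σ) then ln T ~ Normal(μ,σ), so the p-quantile of ln T is μ + z_p·σ.
ln(0.43) = -0.844 and ln(3.1) = 1.131; z_{0.03} = -1.881, z_{0.79} = 0.8064.
σ = (1.131 − -0.844)/(0.8064 − (-1.881)) = 0.735.
μ = -0.844 − (-1.881)·0.735 = 0.539.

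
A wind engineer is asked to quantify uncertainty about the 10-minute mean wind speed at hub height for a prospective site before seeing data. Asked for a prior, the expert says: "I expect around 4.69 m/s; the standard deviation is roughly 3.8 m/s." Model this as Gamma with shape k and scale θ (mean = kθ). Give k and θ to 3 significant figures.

For Gamma(k, scale θ): mean = kθ, variance = kθ², so CV = 1/√k.
CV = SD/mean = 3.8/4.69 = 0.8102, hence k = 1/CV² = 1.52.
Then θ = mean/k = 4.69/1.52 = 3.08.

k ≈ 1.52, θ ≈ 3.08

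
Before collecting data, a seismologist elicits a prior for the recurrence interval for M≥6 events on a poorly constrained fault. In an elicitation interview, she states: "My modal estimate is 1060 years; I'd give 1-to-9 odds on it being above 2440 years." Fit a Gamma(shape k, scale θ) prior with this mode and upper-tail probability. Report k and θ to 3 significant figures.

Gamma(k,θ) with k>1 has mode (k−1)θ, so θ = 1060/(k−1).
Need P(X < 2440) = 0.9 with θ tied to k this way. Start at k = 2, θ = 1060: P(X<2440) ≈ 0.670.
Too low — raise k to concentrate. Iterating converges to k ≈ 3.77.
Then θ = 1060/(3.77−1) ≈ 383.

k ≈ 3.77, θ ≈ 383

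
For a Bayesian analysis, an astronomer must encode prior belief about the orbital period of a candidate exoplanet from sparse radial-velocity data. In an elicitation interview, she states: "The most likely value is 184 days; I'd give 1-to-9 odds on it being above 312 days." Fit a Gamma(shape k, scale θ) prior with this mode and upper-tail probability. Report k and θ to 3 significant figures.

k ≈ 7.79, θ ≈ 27.1

Gamma(k,θ) with k>1 has mode (k−1)θ, so θ = 184/(k−1).
Need P(X < 312) = 0.9 with θ tied to k this way. Start at k = 2, θ = 184: P(X<312) ≈ 0.505.
Too low — raise k to concentrate. Iterating converges to k ≈ 7.79.
Then θ = 184/(7.79−1) ≈ 27.1.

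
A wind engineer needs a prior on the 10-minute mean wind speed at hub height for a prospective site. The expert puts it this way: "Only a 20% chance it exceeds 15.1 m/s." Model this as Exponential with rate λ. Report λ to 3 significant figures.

λ ≈ 0.107

P(T > 15.1) = e^(−λ·15.1) = 0.2, so λ = −ln(0.2)/15.1 = 0.107.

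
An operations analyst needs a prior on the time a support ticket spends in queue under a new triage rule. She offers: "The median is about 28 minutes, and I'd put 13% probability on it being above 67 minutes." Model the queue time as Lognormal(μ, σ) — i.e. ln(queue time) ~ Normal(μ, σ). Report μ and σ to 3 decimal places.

μ ≈ 3.332, σ ≈ 0.775

If T ~ Lognormal(μ,σ) then ln T ~ Normal(μ,σ), so the p-quantile of ln T is μ + z_p·σ.
ln(28) = 3.332 and ln(67) = 4.205; z_{0.5} = 0, z_{0.87} = 1.126.
σ = (4.205 − 3.332)/(1.126 − (0)) = 0.775.
μ = 3.332 − (0)·0.775 = 3.332.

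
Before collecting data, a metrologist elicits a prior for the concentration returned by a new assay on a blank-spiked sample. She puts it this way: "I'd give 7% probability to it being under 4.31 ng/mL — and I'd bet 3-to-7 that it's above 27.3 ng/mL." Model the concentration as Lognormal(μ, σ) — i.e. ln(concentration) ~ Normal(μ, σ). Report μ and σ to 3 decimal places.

μ ≈ 2.823, σ ≈ 0.923

If T ~ Lognormal(μ,σ) then ln T ~ Normal(μ,σ), so the p-quantile of ln T is μ + z_p·σ.
ln(4.31) = 1.461 and ln(27.3) = 3.307; z_{0.07} = -1.476, z_{0.7} = 0.5244.
σ = (3.307 − 1.461)/(0.5244 − (-1.476)) = 0.923.
μ = 1.461 − (-1.476)·0.923 = 2.823.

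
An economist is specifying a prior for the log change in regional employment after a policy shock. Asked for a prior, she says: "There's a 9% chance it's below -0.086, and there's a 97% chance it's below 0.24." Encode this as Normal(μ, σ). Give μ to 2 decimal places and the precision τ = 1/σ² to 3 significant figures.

μ = 0.05, τ = 97.7

The p-quantile of Normal(μ,σ) is μ + z_p·σ, with z_{0.09} = -1.341 and z_{0.97} = 1.881.
Eliminate σ: μ = (z₂·x₁ − z₁·x₂)/(z₂ − z₁) = (1.881·-0.086 − (-1.341)·0.24)/3.222 = 0.05.
Then σ = (x₂ − x₁)/(z₂ − z₁) = (0.24 − -0.086)/3.222 = 0.10.
Precision τ = 1/σ² = 1/0.1012² = 97.7.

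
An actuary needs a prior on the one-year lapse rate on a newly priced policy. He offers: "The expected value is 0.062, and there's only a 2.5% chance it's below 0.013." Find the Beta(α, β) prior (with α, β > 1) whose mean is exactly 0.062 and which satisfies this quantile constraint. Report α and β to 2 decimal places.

α ≈ 2.95, β ≈ 44.59

With mean 0.062 fixed, write α = 0.062s, β = 0.938s where s = α+β.
Need P(θ < 0.013) = 0.025 under Beta(0.062s, 0.938s). Normal approximation: (q−m)/√(m(1−m)/s) ≈ z_{0.025} = -1.96, so s ≈ 0.062·0.938·(-1.96)²/(0.013−0.062)² = 93.0.
At s = 93.0: P(θ<0.013) ≈ 0.002. Adjusting to match 0.025 gives s ≈ 47.54.
So α = 0.062·47.54 ≈ 2.95, β = 0.938·47.54 ≈ 44.59.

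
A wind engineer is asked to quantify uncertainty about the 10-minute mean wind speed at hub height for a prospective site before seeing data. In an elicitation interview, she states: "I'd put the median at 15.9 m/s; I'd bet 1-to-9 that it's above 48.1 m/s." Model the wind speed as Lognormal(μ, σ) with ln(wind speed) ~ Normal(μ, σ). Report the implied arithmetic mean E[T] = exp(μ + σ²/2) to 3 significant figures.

If T ~ Lognormal(μ,σ) then ln T ~ Normal(μ,σ), so the p-quantile of ln T is μ + z_p·σ.
ln(15.9) = 2.766 and ln(48.1) = 3.873; z_{0.5} = 0, z_{0.9} = 1.282.
σ = (3.873 − 2.766)/(1.282 − (0)) = 0.864.
μ = 2.766 − (0)·0.864 = 2.766.
E[T] = exp(μ + σ²/2) = exp(2.766 + 0.3730) = 23.1 m/s.

E[T] ≈ 23.1 m/s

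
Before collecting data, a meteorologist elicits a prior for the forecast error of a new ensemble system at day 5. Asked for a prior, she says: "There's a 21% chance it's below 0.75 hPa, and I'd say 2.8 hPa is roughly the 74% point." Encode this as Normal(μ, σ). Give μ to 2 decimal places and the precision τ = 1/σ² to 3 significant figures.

μ = 1.89, τ = 0.5

For Normal(μ,σ), the p-quantile is μ + z_p·σ. Here z_{0.21} = -0.8064, z_{0.74} = 0.6433.
So 0.75 = μ − 0.8064σ and 2.8 = μ + 0.6433σ.
Subtracting: σ = (2.8 − 0.75)/(0.6433 − (-0.8064)) = 1.41.
Then μ = 0.75 − (-0.8064)·1.41 = 1.89.
Precision τ = 1/σ² = 1/1.414² = 0.5.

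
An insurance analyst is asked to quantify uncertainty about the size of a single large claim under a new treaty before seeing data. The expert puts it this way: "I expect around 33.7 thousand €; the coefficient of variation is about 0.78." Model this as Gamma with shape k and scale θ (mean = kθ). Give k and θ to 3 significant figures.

k ≈ 1.64, θ ≈ 20.5

For Gamma(k, scale θ): mean = kθ, variance = kθ², so CV = 1/√k.
CV = 0.78, hence k = 1/CV² = 1.64.
Then θ = mean/k = 33.7/1.64 = 20.5.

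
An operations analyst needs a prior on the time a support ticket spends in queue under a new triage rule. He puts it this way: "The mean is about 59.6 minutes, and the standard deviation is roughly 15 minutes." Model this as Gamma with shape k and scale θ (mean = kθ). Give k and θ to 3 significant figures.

k ≈ 15.8, θ ≈ 3.78

For Gamma(k, scale θ): mean = kθ, variance = kθ², so CV = 1/√k.
CV = SD/mean = 15/59.6 = 0.2517, hence k = 1/CV² = 15.8.
Then θ = mean/k = 59.6/15.8 = 3.78.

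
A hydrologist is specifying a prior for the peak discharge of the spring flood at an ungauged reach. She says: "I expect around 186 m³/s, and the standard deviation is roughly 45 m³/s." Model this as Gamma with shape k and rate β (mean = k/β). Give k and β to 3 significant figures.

k ≈ 17.1, β ≈ 0.0919

For Gamma(k, rate β): mean = k/β, variance = k/β², so CV = 1/√k.
CV = SD/mean = 45/186 = 0.2419, hence k = 1/CV² = 17.1.
Then β = k/mean = 17.1/186 = 0.0919.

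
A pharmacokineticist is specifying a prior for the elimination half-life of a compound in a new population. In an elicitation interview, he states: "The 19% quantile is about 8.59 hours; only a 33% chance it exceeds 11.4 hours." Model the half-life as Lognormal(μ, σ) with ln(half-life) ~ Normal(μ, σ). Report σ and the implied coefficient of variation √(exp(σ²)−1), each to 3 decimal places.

σ ≈ 0.215, CV ≈ 0.217

If T ~ Lognormal(μ,σ) then ln T ~ Normal(μ,σ), so the p-quantile of ln T is μ + z_p·σ.
ln(8.59) = 2.151 and ln(11.4) = 2.434; z_{0.19} = -0.8779, z_{0.67} = 0.4399.
σ = (2.434 − 2.151)/(0.4399 − (-0.8779)) = 0.215.
μ = 2.151 − (-0.8779)·0.215 = 2.339.
CV = √(exp(σ²)−1) = √(exp(0.0461)−1) = 0.217.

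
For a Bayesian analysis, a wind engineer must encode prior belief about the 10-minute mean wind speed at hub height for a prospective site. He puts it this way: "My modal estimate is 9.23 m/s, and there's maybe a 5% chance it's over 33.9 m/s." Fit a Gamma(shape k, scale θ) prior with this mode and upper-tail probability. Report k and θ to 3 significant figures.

k ≈ 2.51, θ ≈ 6.1

Gamma(k,θ) with k>1 has mode (k−1)θ, so θ = 9.23/(k−1).
Need P(X < 33.9) = 0.95 with θ tied to k this way. Start at k = 2, θ = 9.23: P(X<33.9) ≈ 0.881.
Too low — raise k to concentrate. Iterating converges to k ≈ 2.51.
Then θ = 9.23/(2.51−1) ≈ 6.1.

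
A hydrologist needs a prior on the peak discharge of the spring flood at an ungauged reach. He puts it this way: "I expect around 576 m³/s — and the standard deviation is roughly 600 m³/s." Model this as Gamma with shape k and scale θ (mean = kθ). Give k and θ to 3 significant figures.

For Gamma(k, scale θ): mean = kθ, variance = kθ², so CV = 1/√k.
CV = SD/mean = 600/576 = 1.042, hence k = 1/CV² = 0.922.
Then θ = mean/k = 576/0.922 = 625.

k ≈ 0.922, θ ≈ 625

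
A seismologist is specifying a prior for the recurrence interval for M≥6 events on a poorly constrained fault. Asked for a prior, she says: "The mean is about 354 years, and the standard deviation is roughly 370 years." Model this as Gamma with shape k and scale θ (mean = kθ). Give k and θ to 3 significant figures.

For Gamma(k, scale θ): mean = kθ, variance = kθ², so CV = 1/√k.
CV = SD/mean = 370/354 = 1.045, hence k = 1/CV² = 0.915.
Then θ = mean/k = 354/0.915 = 387.

k ≈ 0.915, θ ≈ 387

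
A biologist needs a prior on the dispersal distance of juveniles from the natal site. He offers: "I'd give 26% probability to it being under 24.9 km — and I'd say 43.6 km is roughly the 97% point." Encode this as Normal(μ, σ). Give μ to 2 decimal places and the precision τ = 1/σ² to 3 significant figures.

For Normal(μ,σ), the p-quantile is μ + z_p·σ. Here z_{0.26} = -0.6433, z_{0.97} = 1.881.
So 24.9 = μ − 0.6433σ and 43.6 = μ + 1.881σ.
Subtracting: σ = (43.6 − 24.9)/(1.881 − (-0.6433)) = 7.41.
Then μ = 24.9 − (-0.6433)·7.41 = 29.67.
Precision τ = 1/σ² = 1/7.408² = 0.0182.

μ = 29.67, τ = 0.0182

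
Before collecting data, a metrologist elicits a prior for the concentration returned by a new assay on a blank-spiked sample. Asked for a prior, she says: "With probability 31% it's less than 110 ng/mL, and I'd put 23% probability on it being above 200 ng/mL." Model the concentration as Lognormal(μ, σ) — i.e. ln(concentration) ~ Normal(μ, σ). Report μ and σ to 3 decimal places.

If T ~ Lognormal(μ,σ) then ln T ~ Normal(μ,σ), so the p-quantile of ln T is μ + z_p·σ.
ln(110) = 4.7 and ln(200) = 5.298; z_{0.31} = -0.4959, z_{0.77} = 0.7388.
σ = (5.298 − 4.7)/(0.7388 − (-0.4959)) = 0.484.
μ = 4.7 − (-0.4959)·0.484 = 4.941.

μ ≈ 4.941, σ ≈ 0.484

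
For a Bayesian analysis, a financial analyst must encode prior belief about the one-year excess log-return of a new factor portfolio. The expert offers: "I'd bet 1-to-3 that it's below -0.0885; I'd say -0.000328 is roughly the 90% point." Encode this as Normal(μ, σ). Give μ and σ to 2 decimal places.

For Normal(μ,σ), the p-quantile is μ + z_p·σ. Here z_{0.25} = -0.6745, z_{0.9} = 1.282.
So -0.0885 = μ − 0.6745σ and -0.000328 = μ + 1.282σ.
Subtracting: σ = (-0.000328 − -0.0885)/(1.282 − (-0.6745)) = 0.05.
Then μ = -0.0885 − (-0.6745)·0.05 = -0.06.

μ = -0.06, σ = 0.05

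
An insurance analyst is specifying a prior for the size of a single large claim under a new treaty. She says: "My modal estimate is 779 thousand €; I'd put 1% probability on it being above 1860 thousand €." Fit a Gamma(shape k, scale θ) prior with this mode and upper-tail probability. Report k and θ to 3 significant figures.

Gamma(k,θ) with k>1 has mode (k−1)θ, so θ = 779/(k−1).
Need P(X < 1860) = 0.99 with θ tied to k this way. Start at k = 2, θ = 779: P(X<1860) ≈ 0.689.
Too low — raise k to concentrate. Iterating converges to k ≈ 7.26.
Then θ = 779/(7.26−1) ≈ 124.

k ≈ 7.26, θ ≈ 124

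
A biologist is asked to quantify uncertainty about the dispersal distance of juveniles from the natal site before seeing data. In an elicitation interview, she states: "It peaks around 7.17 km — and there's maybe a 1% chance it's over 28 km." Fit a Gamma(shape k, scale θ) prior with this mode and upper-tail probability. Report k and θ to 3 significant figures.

Gamma(k,θ) with k>1 has mode (k−1)θ, so θ = 7.17/(k−1).
Need P(X < 28) = 0.99 with θ tied to k this way. Start at k = 2, θ = 7.17: P(X<28) ≈ 0.901.
Too low — raise k to concentrate. Iterating converges to k ≈ 3.27.
Then θ = 7.17/(3.27−1) ≈ 3.16.

k ≈ 3.27, θ ≈ 3.16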